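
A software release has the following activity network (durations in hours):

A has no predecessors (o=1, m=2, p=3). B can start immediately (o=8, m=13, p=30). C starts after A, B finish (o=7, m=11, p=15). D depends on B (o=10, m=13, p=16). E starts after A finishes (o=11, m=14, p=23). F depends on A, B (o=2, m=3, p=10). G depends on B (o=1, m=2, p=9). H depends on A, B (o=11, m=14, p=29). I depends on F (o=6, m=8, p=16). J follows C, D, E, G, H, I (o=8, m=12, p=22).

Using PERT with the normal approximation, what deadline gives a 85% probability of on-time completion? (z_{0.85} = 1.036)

49.5 hours

te_A = (1 + 4·2 + 3)/6 = 12/6 = 2; σ²_A = ((3−1)/6)² = 0.111
te_B = (8 + 4·13 + 30)/6 = 90/6 = 15; σ²_B = ((30−8)/6)² = 13.444
te_C = (7 + 4·11 + 15)/6 = 66/6 = 11; σ²_C = ((15−7)/6)² = 1.778
te_D = (10 + 4·13 + 16)/6 = 78/6 = 13; σ²_D = ((16−10)/6)² = 1.000
te_E = (11 + 4·14 + 23)/6 = 90/6 = 15; σ²_E = ((23−11)/6)² = 4.000
te_F = (2 + 4·3 + 10)/6 = 24/6 = 4; σ²_F = ((10−2)/6)² = 1.778
te_G = (1 + 4·2 + 9)/6 = 18/6 = 3; σ²_G = ((9−1)/6)² = 1.778
te_H = (11 + 4·14 + 29)/6 = 96/6 = 16; σ²_H = ((29−11)/6)² = 9.000
te_I = (6 + 4·8 + 16)/6 = 54/6 = 9; σ²_I = ((16−6)/6)² = 2.778
te_J = (8 + 4·12 + 22)/6 = 78/6 = 13; σ²_J = ((22−8)/6)² = 5.444

Forward pass:
ES_A = 0; EF_A = 2
ES_B = 0; EF_B = 15
ES_C = max(EF_A=2, EF_B=15) = 15; EF_C = 15+11 = 26
ES_D = 15; EF_D = 15+13 = 28
ES_E = 2; EF_E = 2+15 = 17
ES_F = max(EF_A=2, EF_B=15) = 15; EF_F = 15+4 = 19
ES_G = 15; EF_G = 15+3 = 18
ES_H = max(EF_A=2, EF_B=15) = 15; EF_H = 15+16 = 31
ES_I = 19; EF_I = 19+9 = 28
ES_J = max(EF_C=26, EF_D=28, EF_E=17, EF_G=18, EF_H=31, EF_I=28) = 31; EF_J = 31+13 = 44
Expected project duration μ = 44 hours. Critical path: B → H → J.

Variance along critical path = 13.444 + 9.000 + 5.444 = 27.889; σ = 5.281 hours.
D = μ + z·σ = 44 + 1.036·5.281 = 49.5 hours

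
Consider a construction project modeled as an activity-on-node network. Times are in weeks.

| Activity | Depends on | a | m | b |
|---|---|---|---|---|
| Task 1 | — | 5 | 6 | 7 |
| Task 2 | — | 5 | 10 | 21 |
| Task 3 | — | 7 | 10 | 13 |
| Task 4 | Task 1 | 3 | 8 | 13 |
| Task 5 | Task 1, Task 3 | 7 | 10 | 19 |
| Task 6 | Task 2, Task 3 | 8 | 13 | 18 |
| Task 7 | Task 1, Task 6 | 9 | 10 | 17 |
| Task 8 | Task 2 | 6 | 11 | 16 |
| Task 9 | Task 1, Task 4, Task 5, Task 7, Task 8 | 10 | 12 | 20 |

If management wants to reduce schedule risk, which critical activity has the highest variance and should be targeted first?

Task 2

te_Task 1 = (5 + 4·6 + 7)/6 = 36/6 = 6; σ²_Task 1 = ((7−5)/6)² = 0.111
te_Task 2 = (5 + 4·10 + 21)/6 = 66/6 = 11; σ²_Task 2 = ((21−5)/6)² = 7.111
te_Task 3 = (7 + 4·10 + 13)/6 = 60/6 = 10; σ²_Task 3 = ((13−7)/6)² = 1.000
te_Task 4 = (3 + 4·8 + 13)/6 = 48/6 = 8; σ²_Task 4 = ((13−3)/6)² = 2.778
te_Task 5 = (7 + 4·10 + 19)/6 = 66/6 = 11; σ²_Task 5 = ((19−7)/6)² = 4.000
te_Task 6 = (8 + 4·13 + 18)/6 = 78/6 = 13; σ²_Task 6 = ((18−8)/6)² = 2.778
te_Task 7 = (9 + 4·10 + 17)/6 = 66/6 = 11; σ²_Task 7 = ((17−9)/6)² = 1.778
te_Task 8 = (6 + 4·11 + 16)/6 = 66/6 = 11; σ²_Task 8 = ((16−6)/6)² = 2.778
te_Task 9 = (10 + 4·12 + 20)/6 = 78/6 = 13; σ²_Task 9 = ((20−10)/6)² = 2.778

Forward pass:
ES_Task 1 = 0; EF_Task 1 = 6
ES_Task 2 = 0; EF_Task 2 = 11
ES_Task 3 = 0; EF_Task 3 = 10
ES_Task 4 = 6; EF_Task 4 = 6+8 = 14
ES_Task 5 = max(EF_Task 1=6, EF_Task 3=10) = 10; EF_Task 5 = 10+11 = 21
ES_Task 6 = max(EF_Task 2=11, EF_Task 3=10) = 11; EF_Task 6 = 11+13 = 24
ES_Task 7 = max(EF_Task 1=6, EF_Task 6=24) = 24; EF_Task 7 = 24+11 = 35
ES_Task 8 = 11; EF_Task 8 = 11+11 = 22
ES_Task 9 = max(EF_Task 1=6, EF_Task 4=14, EF_Task 5=21, EF_Task 7=35, EF_Task 8=22) = 35; EF_Task 9 = 35+13 = 48
Expected project duration μ = 48 weeks. Critical path: Task 2 → Task 6 → Task 7 → Task 9.

Variances on critical path: σ²_Task 2=7.111, σ²_Task 6=2.778, σ²_Task 7=1.778, σ²_Task 9=2.778.
Largest is σ²_Task 2 = 7.111.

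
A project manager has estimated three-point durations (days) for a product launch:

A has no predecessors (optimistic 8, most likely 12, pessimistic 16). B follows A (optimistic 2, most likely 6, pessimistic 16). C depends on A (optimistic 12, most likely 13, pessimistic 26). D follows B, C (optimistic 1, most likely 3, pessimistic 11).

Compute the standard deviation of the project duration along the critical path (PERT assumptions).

3.16 days

te_A = (8 + 4·12 + 16)/6 = 72/6 = 12; σ²_A = ((16−8)/6)² = 1.778
te_B = (2 + 4·6 + 16)/6 = 42/6 = 7; σ²_B = ((16−2)/6)² = 5.444
te_C = (12 + 4·13 + 26)/6 = 90/6 = 15; σ²_C = ((26−12)/6)² = 5.444
te_D = (1 + 4·3 + 11)/6 = 24/6 = 4; σ²_D = ((11−1)/6)² = 2.778

Forward pass:
ES_A = 0; EF_A = 12
ES_B = 12; EF_B = 12+7 = 19
ES_C = 12; EF_C = 12+15 = 27
ES_D = max(EF_B=19, EF_C=27) = 27; EF_D = 27+4 = 31
Expected project duration μ = 31 days. Critical path: A → C → D.

Variance along critical path = 1.778 + 5.444 + 2.778 = 10.000
σ = √10.000 = 3.162 days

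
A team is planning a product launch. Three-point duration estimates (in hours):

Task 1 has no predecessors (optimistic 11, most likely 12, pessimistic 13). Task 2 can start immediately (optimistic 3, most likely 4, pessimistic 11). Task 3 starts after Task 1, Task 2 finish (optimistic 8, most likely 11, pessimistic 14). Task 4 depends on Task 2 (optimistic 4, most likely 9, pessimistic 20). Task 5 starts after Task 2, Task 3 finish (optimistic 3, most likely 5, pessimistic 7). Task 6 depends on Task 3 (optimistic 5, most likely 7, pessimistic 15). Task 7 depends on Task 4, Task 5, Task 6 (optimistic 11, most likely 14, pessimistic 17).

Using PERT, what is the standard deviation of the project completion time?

te_Task 1 = (11 + 4·12 + 13)/6 = 72/6 = 12; σ²_Task 1 = ((13−11)/6)² = 0.111
te_Task 2 = (3 + 4·4 + 11)/6 = 30/6 = 5; σ²_Task 2 = ((11−3)/6)² = 1.778
te_Task 3 = (8 + 4·11 + 14)/6 = 66/6 = 11; σ²_Task 3 = ((14−8)/6)² = 1.000
te_Task 4 = (4 + 4·9 + 20)/6 = 60/6 = 10; σ²_Task 4 = ((20−4)/6)² = 7.111
te_Task 5 = (3 + 4·5 + 7)/6 = 30/6 = 5; σ²_Task 5 = ((7−3)/6)² = 0.444
te_Task 6 = (5 + 4·7 + 15)/6 = 48/6 = 8; σ²_Task 6 = ((15−5)/6)² = 2.778
te_Task 7 = (11 + 4·14 + 17)/6 = 84/6 = 14; σ²_Task 7 = ((17−11)/6)² = 1.000

Forward pass:
ES_Task 1 = 0; EF_Task 1 = 12
ES_Task 2 = 0; EF_Task 2 = 5
ES_Task 3 = max(EF_Task 1=12, EF_Task 2=5) = 12; EF_Task 3 = 12+11 = 23
ES_Task 4 = 5; EF_Task 4 = 5+10 = 15
ES_Task 5 = max(EF_Task 2=5, EF_Task 3=23) = 23; EF_Task 5 = 23+5 = 28
ES_Task 6 = 23; EF_Task 6 = 23+8 = 31
ES_Task 7 = max(EF_Task 4=15, EF_Task 5=28, EF_Task 6=31) = 31; EF_Task 7 = 31+14 = 45
Expected project duration μ = 45 hours. Critical path: Task 1 → Task 3 → Task 6 → Task 7.

Variance along critical path = 0.111 + 1.000 + 2.778 + 1.000 = 4.889
σ = √4.889 = 2.211 hours

2.21 hours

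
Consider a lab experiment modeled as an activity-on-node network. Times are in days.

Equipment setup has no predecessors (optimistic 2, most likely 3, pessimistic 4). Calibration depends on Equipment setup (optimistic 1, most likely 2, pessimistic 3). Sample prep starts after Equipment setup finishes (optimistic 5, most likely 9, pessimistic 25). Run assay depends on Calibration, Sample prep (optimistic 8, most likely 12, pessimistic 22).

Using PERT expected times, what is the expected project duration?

te_Equipment setup = (2 + 4·3 + 4)/6 = 18/6 = 3
te_Calibration = (1 + 4·2 + 3)/6 = 12/6 = 2
te_Sample prep = (5 + 4·9 + 25)/6 = 66/6 = 11
te_Run assay = (8 + 4·12 + 22)/6 = 78/6 = 13

Forward pass:
ES_Equipment setup = 0; EF_Equipment setup = 3
ES_Calibration = 3; EF_Calibration = 3+2 = 5
ES_Sample prep = 3; EF_Sample prep = 3+11 = 14
ES_Run assay = max(EF_Calibration=5, EF_Sample prep=14) = 14; EF_Run assay = 14+13 = 27
Expected project duration μ = 27 days. Critical path: Equipment setup → Sample prep → Run assay.

27 days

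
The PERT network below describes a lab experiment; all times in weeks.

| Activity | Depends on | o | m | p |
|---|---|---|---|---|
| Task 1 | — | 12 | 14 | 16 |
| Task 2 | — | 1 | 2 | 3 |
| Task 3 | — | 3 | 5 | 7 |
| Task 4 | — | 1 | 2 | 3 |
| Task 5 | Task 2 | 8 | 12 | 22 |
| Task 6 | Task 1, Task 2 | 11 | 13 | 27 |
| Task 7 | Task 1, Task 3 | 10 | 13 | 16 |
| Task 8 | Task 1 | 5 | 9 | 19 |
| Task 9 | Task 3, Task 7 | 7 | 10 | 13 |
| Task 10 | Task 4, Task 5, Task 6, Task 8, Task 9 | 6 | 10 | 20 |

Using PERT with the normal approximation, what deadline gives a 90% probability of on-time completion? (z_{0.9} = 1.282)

51.6 weeks

te_Task 1 = (12 + 4·14 + 16)/6 = 84/6 = 14; σ²_Task 1 = ((16−12)/6)² = 0.444
te_Task 2 = (1 + 4·2 + 3)/6 = 12/6 = 2; σ²_Task 2 = ((3−1)/6)² = 0.111
te_Task 3 = (3 + 4·5 + 7)/6 = 30/6 = 5; σ²_Task 3 = ((7−3)/6)² = 0.444
te_Task 4 = (1 + 4·2 + 3)/6 = 12/6 = 2; σ²_Task 4 = ((3−1)/6)² = 0.111
te_Task 5 = (8 + 4·12 + 22)/6 = 78/6 = 13; σ²_Task 5 = ((22−8)/6)² = 5.444
te_Task 6 = (11 + 4·13 + 27)/6 = 90/6 = 15; σ²_Task 6 = ((27−11)/6)² = 7.111
te_Task 7 = (10 + 4·13 + 16)/6 = 78/6 = 13; σ²_Task 7 = ((16−10)/6)² = 1.000
te_Task 8 = (5 + 4·9 + 19)/6 = 60/6 = 10; σ²_Task 8 = ((19−5)/6)² = 5.444
te_Task 9 = (7 + 4·10 + 13)/6 = 60/6 = 10; σ²_Task 9 = ((13−7)/6)² = 1.000
te_Task 10 = (6 + 4·10 + 20)/6 = 66/6 = 11; σ²_Task 10 = ((20−6)/6)² = 5.444

Forward pass:
ES_Task 1 = 0; EF_Task 1 = 14
ES_Task 2 = 0; EF_Task 2 = 2
ES_Task 3 = 0; EF_Task 3 = 5
ES_Task 4 = 0; EF_Task 4 = 2
ES_Task 5 = 2; EF_Task 5 = 2+13 = 15
ES_Task 6 = max(EF_Task 1=14, EF_Task 2=2) = 14; EF_Task 6 = 14+15 = 29
ES_Task 7 = max(EF_Task 1=14, EF_Task 3=5) = 14; EF_Task 7 = 14+13 = 27
ES_Task 8 = 14; EF_Task 8 = 14+10 = 24
ES_Task 9 = max(EF_Task 3=5, EF_Task 7=27) = 27; EF_Task 9 = 27+10 = 37
ES_Task 10 = max(EF_Task 4=2, EF_Task 5=15, EF_Task 6=29, EF_Task 8=24, EF_Task 9=37) = 37; EF_Task 10 = 37+11 = 48
Expected project duration μ = 48 weeks. Critical path: Task 1 → Task 7 → Task 9 → Task 10.

Variance along critical path = 0.444 + 1.000 + 1.000 + 5.444 = 7.889; σ = 2.809 weeks.
D = μ + z·σ = 48 + 1.282·2.809 = 51.6 weeks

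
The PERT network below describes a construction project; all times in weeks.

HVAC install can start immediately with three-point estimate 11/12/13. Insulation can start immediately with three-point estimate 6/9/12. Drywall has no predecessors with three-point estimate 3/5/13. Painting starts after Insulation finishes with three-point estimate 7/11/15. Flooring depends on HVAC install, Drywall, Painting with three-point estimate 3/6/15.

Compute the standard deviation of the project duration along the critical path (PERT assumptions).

2.60 weeks

te_HVAC install = (11 + 4·12 + 13)/6 = 72/6 = 12; σ²_HVAC install = ((13−11)/6)² = 0.111
te_Insulation = (6 + 4·9 + 12)/6 = 54/6 = 9; σ²_Insulation = ((12−6)/6)² = 1.000
te_Drywall = (3 + 4·5 + 13)/6 = 36/6 = 6; σ²_Drywall = ((13−3)/6)² = 2.778
te_Painting = (7 + 4·11 + 15)/6 = 66/6 = 11; σ²_Painting = ((15−7)/6)² = 1.778
te_Flooring = (3 + 4·6 + 15)/6 = 42/6 = 7; σ²_Flooring = ((15−3)/6)² = 4.000

Forward pass:
ES_HVAC install = 0; EF_HVAC install = 12
ES_Insulation = 0; EF_Insulation = 9
ES_Drywall = 0; EF_Drywall = 6
ES_Painting = 9; EF_Painting = 9+11 = 20
ES_Flooring = max(EF_HVAC install=12, EF_Drywall=6, EF_Painting=20) = 20; EF_Flooring = 20+7 = 27
Expected project duration μ = 27 weeks. Critical path: Insulation → Painting → Flooring.

Variance along critical path = 1.000 + 1.778 + 4.000 = 6.778
σ = √6.778 = 2.603 weeks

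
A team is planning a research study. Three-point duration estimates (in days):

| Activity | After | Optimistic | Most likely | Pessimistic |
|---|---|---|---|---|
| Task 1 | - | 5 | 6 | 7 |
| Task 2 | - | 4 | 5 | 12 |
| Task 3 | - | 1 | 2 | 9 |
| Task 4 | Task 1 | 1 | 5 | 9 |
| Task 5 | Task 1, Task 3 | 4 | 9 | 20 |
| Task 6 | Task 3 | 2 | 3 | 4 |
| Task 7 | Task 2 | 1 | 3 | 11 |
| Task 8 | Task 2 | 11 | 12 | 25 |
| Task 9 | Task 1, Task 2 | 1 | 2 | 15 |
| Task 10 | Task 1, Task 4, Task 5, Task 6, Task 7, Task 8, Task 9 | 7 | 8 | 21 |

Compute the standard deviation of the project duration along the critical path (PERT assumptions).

te_Task 1 = (5 + 4·6 + 7)/6 = 36/6 = 6; σ²_Task 1 = ((7−5)/6)² = 0.111
te_Task 2 = (4 + 4·5 + 12)/6 = 36/6 = 6; σ²_Task 2 = ((12−4)/6)² = 1.778
te_Task 3 = (1 + 4·2 + 9)/6 = 18/6 = 3; σ²_Task 3 = ((9−1)/6)² = 1.778
te_Task 4 = (1 + 4·5 + 9)/6 = 30/6 = 5; σ²_Task 4 = ((9−1)/6)² = 1.778
te_Task 5 = (4 + 4·9 + 20)/6 = 60/6 = 10; σ²_Task 5 = ((20−4)/6)² = 7.111
te_Task 6 = (2 + 4·3 + 4)/6 = 18/6 = 3; σ²_Task 6 = ((4−2)/6)² = 0.111
te_Task 7 = (1 + 4·3 + 11)/6 = 24/6 = 4; σ²_Task 7 = ((11−1)/6)² = 2.778
te_Task 8 = (11 + 4·12 + 25)/6 = 84/6 = 14; σ²_Task 8 = ((25−11)/6)² = 5.444
te_Task 9 = (1 + 4·2 + 15)/6 = 24/6 = 4; σ²_Task 9 = ((15−1)/6)² = 5.444
te_Task 10 = (7 + 4·8 + 21)/6 = 60/6 = 10; σ²_Task 10 = ((21−7)/6)² = 5.444

Forward pass:
ES_Task 1 = 0; EF_Task 1 = 6
ES_Task 2 = 0; EF_Task 2 = 6
ES_Task 3 = 0; EF_Task 3 = 3
ES_Task 4 = 6; EF_Task 4 = 6+5 = 11
ES_Task 5 = max(EF_Task 1=6, EF_Task 3=3) = 6; EF_Task 5 = 6+10 = 16
ES_Task 6 = 3; EF_Task 6 = 3+3 = 6
ES_Task 7 = 6; EF_Task 7 = 6+4 = 10
ES_Task 8 = 6; EF_Task 8 = 6+14 = 20
ES_Task 9 = max(EF_Task 1=6, EF_Task 2=6) = 6; EF_Task 9 = 6+4 = 10
ES_Task 10 = max(EF_Task 1=6, EF_Task 4=11, EF_Task 5=16, EF_Task 6=6, EF_Task 7=10, EF_Task 8=20, EF_Task 9=10) = 20; EF_Task 10 = 20+10 = 30
Expected project duration μ = 30 days. Critical path: Task 2 → Task 8 → Task 10.

Variance along critical path = 1.778 + 5.444 + 5.444 = 12.667
σ = √12.667 = 3.559 days

3.56 days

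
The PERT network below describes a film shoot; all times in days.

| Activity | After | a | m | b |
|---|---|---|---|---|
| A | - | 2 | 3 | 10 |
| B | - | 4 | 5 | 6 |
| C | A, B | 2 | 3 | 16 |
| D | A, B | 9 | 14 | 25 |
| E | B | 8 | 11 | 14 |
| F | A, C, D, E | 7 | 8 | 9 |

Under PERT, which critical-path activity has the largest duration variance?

D

te_A = (2 + 4·3 + 10)/6 = 24/6 = 4; σ²_A = ((10−2)/6)² = 1.778
te_B = (4 + 4·5 + 6)/6 = 30/6 = 5; σ²_B = ((6−4)/6)² = 0.111
te_C = (2 + 4·3 + 16)/6 = 30/6 = 5; σ²_C = ((16−2)/6)² = 5.444
te_D = (9 + 4·14 + 25)/6 = 90/6 = 15; σ²_D = ((25−9)/6)² = 7.111
te_E = (8 + 4·11 + 14)/6 = 66/6 = 11; σ²_E = ((14−8)/6)² = 1.000
te_F = (7 + 4·8 + 9)/6 = 48/6 = 8; σ²_F = ((9−7)/6)² = 0.111

Forward pass:
ES_A = 0; EF_A = 4
ES_B = 0; EF_B = 5
ES_C = max(EF_A=4, EF_B=5) = 5; EF_C = 5+5 = 10
ES_D = max(EF_A=4, EF_B=5) = 5; EF_D = 5+15 = 20
ES_E = 5; EF_E = 5+11 = 16
ES_F = max(EF_A=4, EF_C=10, EF_D=20, EF_E=16) = 20; EF_F = 20+8 = 28
Expected project duration μ = 28 days. Critical path: B → D → F.

Variances on critical path: σ²_B=0.111, σ²_D=7.111, σ²_F=0.111.
Largest is σ²_D = 7.111.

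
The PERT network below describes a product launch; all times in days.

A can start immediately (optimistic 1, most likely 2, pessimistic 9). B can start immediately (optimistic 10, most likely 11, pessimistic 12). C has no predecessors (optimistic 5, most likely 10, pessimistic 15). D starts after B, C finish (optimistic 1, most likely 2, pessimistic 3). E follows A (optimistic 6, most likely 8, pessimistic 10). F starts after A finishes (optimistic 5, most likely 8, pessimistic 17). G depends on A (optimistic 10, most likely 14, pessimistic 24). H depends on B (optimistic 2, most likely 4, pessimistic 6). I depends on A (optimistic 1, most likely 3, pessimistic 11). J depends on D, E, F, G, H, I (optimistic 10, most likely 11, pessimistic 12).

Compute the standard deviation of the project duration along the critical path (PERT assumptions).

te_A = (1 + 4·2 + 9)/6 = 18/6 = 3; σ²_A = ((9−1)/6)² = 1.778
te_B = (10 + 4·11 + 12)/6 = 66/6 = 11; σ²_B = ((12−10)/6)² = 0.111
te_C = (5 + 4·10 + 15)/6 = 60/6 = 10; σ²_C = ((15−5)/6)² = 2.778
te_D = (1 + 4·2 + 3)/6 = 12/6 = 2; σ²_D = ((3−1)/6)² = 0.111
te_E = (6 + 4·8 + 10)/6 = 48/6 = 8; σ²_E = ((10−6)/6)² = 0.444
te_F = (5 + 4·8 + 17)/6 = 54/6 = 9; σ²_F = ((17−5)/6)² = 4.000
te_G = (10 + 4·14 + 24)/6 = 90/6 = 15; σ²_G = ((24−10)/6)² = 5.444
te_H = (2 + 4·4 + 6)/6 = 24/6 = 4; σ²_H = ((6−2)/6)² = 0.444
te_I = (1 + 4·3 + 11)/6 = 24/6 = 4; σ²_I = ((11−1)/6)² = 2.778
te_J = (10 + 4·11 + 12)/6 = 66/6 = 11; σ²_J = ((12−10)/6)² = 0.111

Forward pass:
ES_A = 0; EF_A = 3
ES_B = 0; EF_B = 11
ES_C = 0; EF_C = 10
ES_D = max(EF_B=11, EF_C=10) = 11; EF_D = 11+2 = 13
ES_E = 3; EF_E = 3+8 = 11
ES_F = 3; EF_F = 3+9 = 12
ES_G = 3; EF_G = 3+15 = 18
ES_H = 11; EF_H = 11+4 = 15
ES_I = 3; EF_I = 3+4 = 7
ES_J = max(EF_D=13, EF_E=11, EF_F=12, EF_G=18, EF_H=15, EF_I=7) = 18; EF_J = 18+11 = 29
Expected project duration μ = 29 days. Critical path: A → G → J.

Variance along critical path = 1.778 + 5.444 + 0.111 = 7.333
σ = √7.333 = 2.708 days

2.71 days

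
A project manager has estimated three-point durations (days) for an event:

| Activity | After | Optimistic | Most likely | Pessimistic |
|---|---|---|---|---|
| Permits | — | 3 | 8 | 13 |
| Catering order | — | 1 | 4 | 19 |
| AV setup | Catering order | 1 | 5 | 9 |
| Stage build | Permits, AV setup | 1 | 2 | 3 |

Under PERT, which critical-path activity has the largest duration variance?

Catering order

te_Permits = (3 + 4·8 + 13)/6 = 48/6 = 8; σ²_Permits = ((13−3)/6)² = 2.778
te_Catering order = (1 + 4·4 + 19)/6 = 36/6 = 6; σ²_Catering order = ((19−1)/6)² = 9.000
te_AV setup = (1 + 4·5 + 9)/6 = 30/6 = 5; σ²_AV setup = ((9−1)/6)² = 1.778
te_Stage build = (1 + 4·2 + 3)/6 = 12/6 = 2; σ²_Stage build = ((3−1)/6)² = 0.111

Forward pass:
ES_Permits = 0; EF_Permits = 8
ES_Catering order = 0; EF_Catering order = 6
ES_AV setup = 6; EF_AV setup = 6+5 = 11
ES_Stage build = max(EF_Permits=8, EF_AV setup=11) = 11; EF_Stage build = 11+2 = 13
Expected project duration μ = 13 days. Critical path: Catering order → AV setup → Stage build.

Variances on critical path: σ²_Catering order=9.000, σ²_AV setup=1.778, σ²_Stage build=0.111.
Largest is σ²_Catering order = 9.000.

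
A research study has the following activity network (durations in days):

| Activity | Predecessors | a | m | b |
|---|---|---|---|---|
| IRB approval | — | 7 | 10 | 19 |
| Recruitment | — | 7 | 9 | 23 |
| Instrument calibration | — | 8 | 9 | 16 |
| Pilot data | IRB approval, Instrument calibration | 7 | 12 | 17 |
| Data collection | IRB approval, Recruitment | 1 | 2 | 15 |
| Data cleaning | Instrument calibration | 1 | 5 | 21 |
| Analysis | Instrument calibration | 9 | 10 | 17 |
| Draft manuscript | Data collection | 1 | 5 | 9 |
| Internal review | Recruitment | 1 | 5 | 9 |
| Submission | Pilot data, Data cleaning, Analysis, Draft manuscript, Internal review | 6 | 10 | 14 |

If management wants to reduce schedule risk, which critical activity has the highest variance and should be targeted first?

IRB approval

te_IRB approval = (7 + 4·10 + 19)/6 = 66/6 = 11; σ²_IRB approval = ((19−7)/6)² = 4.000
te_Recruitment = (7 + 4·9 + 23)/6 = 66/6 = 11; σ²_Recruitment = ((23−7)/6)² = 7.111
te_Instrument calibration = (8 + 4·9 + 16)/6 = 60/6 = 10; σ²_Instrument calibration = ((16−8)/6)² = 1.778
te_Pilot data = (7 + 4·12 + 17)/6 = 72/6 = 12; σ²_Pilot data = ((17−7)/6)² = 2.778
te_Data collection = (1 + 4·2 + 15)/6 = 24/6 = 4; σ²_Data collection = ((15−1)/6)² = 5.444
te_Data cleaning = (1 + 4·5 + 21)/6 = 42/6 = 7; σ²_Data cleaning = ((21−1)/6)² = 11.111
te_Analysis = (9 + 4·10 + 17)/6 = 66/6 = 11; σ²_Analysis = ((17−9)/6)² = 1.778
te_Draft manuscript = (1 + 4·5 + 9)/6 = 30/6 = 5; σ²_Draft manuscript = ((9−1)/6)² = 1.778
te_Internal review = (1 + 4·5 + 9)/6 = 30/6 = 5; σ²_Internal review = ((9−1)/6)² = 1.778
te_Submission = (6 + 4·10 + 14)/6 = 60/6 = 10; σ²_Submission = ((14−6)/6)² = 1.778

Forward pass:
ES_IRB approval = 0; EF_IRB approval = 11
ES_Recruitment = 0; EF_Recruitment = 11
ES_Instrument calibration = 0; EF_Instrument calibration = 10
ES_Pilot data = max(EF_IRB approval=11, EF_Instrument calibration=10) = 11; EF_Pilot data = 11+12 = 23
ES_Data collection = max(EF_IRB approval=11, EF_Recruitment=11) = 11; EF_Data collection = 11+4 = 15
ES_Data cleaning = 10; EF_Data cleaning = 10+7 = 17
ES_Analysis = 10; EF_Analysis = 10+11 = 21
ES_Draft manuscript = 15; EF_Draft manuscript = 15+5 = 20
ES_Internal review = 11; EF_Internal review = 11+5 = 16
ES_Submission = max(EF_Pilot data=23, EF_Data cleaning=17, EF_Analysis=21, EF_Draft manuscript=20, EF_Internal review=16) = 23; EF_Submission = 23+10 = 33
Expected project duration μ = 33 days. Critical path: IRB approval → Pilot data → Submission.

Variances on critical path: σ²_IRB approval=4.000, σ²_Pilot data=2.778, σ²_Submission=1.778.
Largest is σ²_IRB approval = 4.000.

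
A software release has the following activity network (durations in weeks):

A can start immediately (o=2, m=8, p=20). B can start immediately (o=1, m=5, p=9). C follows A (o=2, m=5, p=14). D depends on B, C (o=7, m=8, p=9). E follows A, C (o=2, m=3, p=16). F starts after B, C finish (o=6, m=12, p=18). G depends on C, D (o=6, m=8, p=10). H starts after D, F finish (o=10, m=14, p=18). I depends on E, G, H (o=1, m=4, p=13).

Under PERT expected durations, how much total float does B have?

te_A = (2 + 4·8 + 20)/6 = 54/6 = 9
te_B = (1 + 4·5 + 9)/6 = 30/6 = 5
te_C = (2 + 4·5 + 14)/6 = 36/6 = 6
te_D = (7 + 4·8 + 9)/6 = 48/6 = 8
te_E = (2 + 4·3 + 16)/6 = 30/6 = 5
te_F = (6 + 4·12 + 18)/6 = 72/6 = 12
te_G = (6 + 4·8 + 10)/6 = 48/6 = 8
te_H = (10 + 4·14 + 18)/6 = 84/6 = 14
te_I = (1 + 4·4 + 13)/6 = 30/6 = 5

Forward pass:
ES_A = 0; EF_A = 9
ES_B = 0; EF_B = 5
ES_C = 9; EF_C = 9+6 = 15
ES_D = max(EF_B=5, EF_C=15) = 15; EF_D = 15+8 = 23
ES_E = max(EF_A=9, EF_C=15) = 15; EF_E = 15+5 = 20
ES_F = max(EF_B=5, EF_C=15) = 15; EF_F = 15+12 = 27
ES_G = max(EF_C=15, EF_D=23) = 23; EF_G = 23+8 = 31
ES_H = max(EF_D=23, EF_F=27) = 27; EF_H = 27+14 = 41
ES_I = max(EF_E=20, EF_G=31, EF_H=41) = 41; EF_I = 41+5 = 46
Expected project duration μ = 46 weeks. Critical path: A → C → F → H → I.

Backward pass:
LF_I = 46; LS_I = 46−5 = 41
LF_H = LS_I = 41; LS_H = 41−14 = 27
LF_G = LS_I = 41; LS_G = 41−8 = 33
LF_F = LS_H = 27; LS_F = 27−12 = 15
LF_E = LS_I = 41; LS_E = 41−5 = 36
LF_D = min(LS_G=33, LS_H=27) = 27; LS_D = 27−8 = 19
LF_C = min(LS_D=19, LS_E=36, LS_F=15, LS_G=33) = 15; LS_C = 15−6 = 9
LF_B = min(LS_D=19, LS_F=15) = 15; LS_B = 15−5 = 10
LF_A = min(LS_C=9, LS_E=36) = 9; LS_A = 9−9 = 0
Slack_B = LS_B − ES_B = 10 − 0 = 10

10 weeks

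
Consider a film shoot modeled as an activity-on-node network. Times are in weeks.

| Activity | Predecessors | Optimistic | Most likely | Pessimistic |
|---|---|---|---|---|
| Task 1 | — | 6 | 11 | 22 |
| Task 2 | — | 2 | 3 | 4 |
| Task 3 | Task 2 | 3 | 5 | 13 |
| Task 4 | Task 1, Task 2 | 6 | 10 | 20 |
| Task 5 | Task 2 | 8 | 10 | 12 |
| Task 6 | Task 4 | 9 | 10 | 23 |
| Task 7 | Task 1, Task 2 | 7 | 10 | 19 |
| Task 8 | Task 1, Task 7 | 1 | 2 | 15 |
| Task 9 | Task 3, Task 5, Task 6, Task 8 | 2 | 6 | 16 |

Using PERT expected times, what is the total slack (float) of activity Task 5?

te_Task 1 = (6 + 4·11 + 22)/6 = 72/6 = 12
te_Task 2 = (2 + 4·3 + 4)/6 = 18/6 = 3
te_Task 3 = (3 + 4·5 + 13)/6 = 36/6 = 6
te_Task 4 = (6 + 4·10 + 20)/6 = 66/6 = 11
te_Task 5 = (8 + 4·10 + 12)/6 = 60/6 = 10
te_Task 6 = (9 + 4·10 + 23)/6 = 72/6 = 12
te_Task 7 = (7 + 4·10 + 19)/6 = 66/6 = 11
te_Task 8 = (1 + 4·2 + 15)/6 = 24/6 = 4
te_Task 9 = (2 + 4·6 + 16)/6 = 42/6 = 7

Forward pass:
ES_Task 1 = 0; EF_Task 1 = 12
ES_Task 2 = 0; EF_Task 2 = 3
ES_Task 3 = 3; EF_Task 3 = 3+6 = 9
ES_Task 4 = max(EF_Task 1=12, EF_Task 2=3) = 12; EF_Task 4 = 12+11 = 23
ES_Task 5 = 3; EF_Task 5 = 3+10 = 13
ES_Task 6 = 23; EF_Task 6 = 23+12 = 35
ES_Task 7 = max(EF_Task 1=12, EF_Task 2=3) = 12; EF_Task 7 = 12+11 = 23
ES_Task 8 = max(EF_Task 1=12, EF_Task 7=23) = 23; EF_Task 8 = 23+4 = 27
ES_Task 9 = max(EF_Task 3=9, EF_Task 5=13, EF_Task 6=35, EF_Task 8=27) = 35; EF_Task 9 = 35+7 = 42
Expected project duration μ = 42 weeks. Critical path: Task 1 → Task 4 → Task 6 → Task 9.

Backward pass:
LF_Task 9 = 42; LS_Task 9 = 42−7 = 35
LF_Task 8 = LS_Task 9 = 35; LS_Task 8 = 35−4 = 31
LF_Task 7 = LS_Task 8 = 31; LS_Task 7 = 31−11 = 20
LF_Task 6 = LS_Task 9 = 35; LS_Task 6 = 35−12 = 23
LF_Task 5 = LS_Task 9 = 35; LS_Task 5 = 35−10 = 25
LF_Task 4 = LS_Task 6 = 23; LS_Task 4 = 23−11 = 12
LF_Task 3 = LS_Task 9 = 35; LS_Task 3 = 35−6 = 29
LF_Task 2 = min(LS_Task 3=29, LS_Task 4=12, LS_Task 5=25, LS_Task 7=20) = 12; LS_Task 2 = 12−3 = 9
LF_Task 1 = min(LS_Task 4=12, LS_Task 7=20, LS_Task 8=31) = 12; LS_Task 1 = 12−12 = 0
Slack_Task 5 = LS_Task 5 − ES_Task 5 = 25 − 3 = 22

22 weeks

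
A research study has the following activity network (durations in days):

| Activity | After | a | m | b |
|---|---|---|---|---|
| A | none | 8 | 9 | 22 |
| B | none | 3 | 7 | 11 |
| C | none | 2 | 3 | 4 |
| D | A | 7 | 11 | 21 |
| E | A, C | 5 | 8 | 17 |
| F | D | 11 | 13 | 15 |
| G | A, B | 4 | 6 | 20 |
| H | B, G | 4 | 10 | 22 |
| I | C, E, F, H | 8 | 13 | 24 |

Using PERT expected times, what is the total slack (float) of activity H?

te_A = (8 + 4·9 + 22)/6 = 66/6 = 11
te_B = (3 + 4·7 + 11)/6 = 42/6 = 7
te_C = (2 + 4·3 + 4)/6 = 18/6 = 3
te_D = (7 + 4·11 + 21)/6 = 72/6 = 12
te_E = (5 + 4·8 + 17)/6 = 54/6 = 9
te_F = (11 + 4·13 + 15)/6 = 78/6 = 13
te_G = (4 + 4·6 + 20)/6 = 48/6 = 8
te_H = (4 + 4·10 + 22)/6 = 66/6 = 11
te_I = (8 + 4·13 + 24)/6 = 84/6 = 14

Forward pass:
ES_A = 0; EF_A = 11
ES_B = 0; EF_B = 7
ES_C = 0; EF_C = 3
ES_D = 11; EF_D = 11+12 = 23
ES_E = max(EF_A=11, EF_C=3) = 11; EF_E = 11+9 = 20
ES_F = 23; EF_F = 23+13 = 36
ES_G = max(EF_A=11, EF_B=7) = 11; EF_G = 11+8 = 19
ES_H = max(EF_B=7, EF_G=19) = 19; EF_H = 19+11 = 30
ES_I = max(EF_C=3, EF_E=20, EF_F=36, EF_H=30) = 36; EF_I = 36+14 = 50
Expected project duration μ = 50 days. Critical path: A → D → F → I.

Backward pass:
LF_I = 50; LS_I = 50−14 = 36
LF_H = LS_I = 36; LS_H = 36−11 = 25
LF_G = LS_H = 25; LS_G = 25−8 = 17
LF_F = LS_I = 36; LS_F = 36−13 = 23
LF_E = LS_I = 36; LS_E = 36−9 = 27
LF_D = LS_F = 23; LS_D = 23−12 = 11
LF_C = min(LS_E=27, LS_I=36) = 27; LS_C = 27−3 = 24
LF_B = min(LS_G=17, LS_H=25) = 17; LS_B = 17−7 = 10
LF_A = min(LS_D=11, LS_E=27, LS_G=17) = 11; LS_A = 11−11 = 0
Slack_H = LS_H − ES_H = 25 − 19 = 6

6 days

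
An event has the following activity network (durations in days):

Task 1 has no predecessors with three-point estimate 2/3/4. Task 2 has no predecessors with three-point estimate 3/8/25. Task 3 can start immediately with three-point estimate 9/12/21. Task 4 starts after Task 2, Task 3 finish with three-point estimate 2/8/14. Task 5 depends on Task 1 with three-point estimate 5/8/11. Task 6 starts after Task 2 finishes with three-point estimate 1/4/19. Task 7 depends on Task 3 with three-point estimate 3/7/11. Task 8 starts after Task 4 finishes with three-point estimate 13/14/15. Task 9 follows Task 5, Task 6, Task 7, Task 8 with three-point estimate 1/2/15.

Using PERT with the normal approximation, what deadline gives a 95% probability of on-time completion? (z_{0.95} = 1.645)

45.1 days

te_Task 1 = (2 + 4·3 + 4)/6 = 18/6 = 3; σ²_Task 1 = ((4−2)/6)² = 0.111
te_Task 2 = (3 + 4·8 + 25)/6 = 60/6 = 10; σ²_Task 2 = ((25−3)/6)² = 13.444
te_Task 3 = (9 + 4·12 + 21)/6 = 78/6 = 13; σ²_Task 3 = ((21−9)/6)² = 4.000
te_Task 4 = (2 + 4·8 + 14)/6 = 48/6 = 8; σ²_Task 4 = ((14−2)/6)² = 4.000
te_Task 5 = (5 + 4·8 + 11)/6 = 48/6 = 8; σ²_Task 5 = ((11−5)/6)² = 1.000
te_Task 6 = (1 + 4·4 + 19)/6 = 36/6 = 6; σ²_Task 6 = ((19−1)/6)² = 9.000
te_Task 7 = (3 + 4·7 + 11)/6 = 42/6 = 7; σ²_Task 7 = ((11−3)/6)² = 1.778
te_Task 8 = (13 + 4·14 + 15)/6 = 84/6 = 14; σ²_Task 8 = ((15−13)/6)² = 0.111
te_Task 9 = (1 + 4·2 + 15)/6 = 24/6 = 4; σ²_Task 9 = ((15−1)/6)² = 5.444

Forward pass:
ES_Task 1 = 0; EF_Task 1 = 3
ES_Task 2 = 0; EF_Task 2 = 10
ES_Task 3 = 0; EF_Task 3 = 13
ES_Task 4 = max(EF_Task 2=10, EF_Task 3=13) = 13; EF_Task 4 = 13+8 = 21
ES_Task 5 = 3; EF_Task 5 = 3+8 = 11
ES_Task 6 = 10; EF_Task 6 = 10+6 = 16
ES_Task 7 = 13; EF_Task 7 = 13+7 = 20
ES_Task 8 = 21; EF_Task 8 = 21+14 = 35
ES_Task 9 = max(EF_Task 5=11, EF_Task 6=16, EF_Task 7=20, EF_Task 8=35) = 35; EF_Task 9 = 35+4 = 39
Expected project duration μ = 39 days. Critical path: Task 3 → Task 4 → Task 8 → Task 9.

Variance along critical path = 4.000 + 4.000 + 0.111 + 5.444 = 13.556; σ = 3.682 days.
D = μ + z·σ = 39 + 1.645·3.682 = 45.1 days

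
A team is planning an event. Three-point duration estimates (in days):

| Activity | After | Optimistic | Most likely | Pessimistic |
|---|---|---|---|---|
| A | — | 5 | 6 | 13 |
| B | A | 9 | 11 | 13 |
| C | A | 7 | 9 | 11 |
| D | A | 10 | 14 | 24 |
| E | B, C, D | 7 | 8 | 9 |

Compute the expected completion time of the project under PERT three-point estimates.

te_A = (5 + 4·6 + 13)/6 = 42/6 = 7
te_B = (9 + 4·11 + 13)/6 = 66/6 = 11
te_C = (7 + 4·9 + 11)/6 = 54/6 = 9
te_D = (10 + 4·14 + 24)/6 = 90/6 = 15
te_E = (7 + 4·8 + 9)/6 = 48/6 = 8

Forward pass:
ES_A = 0; EF_A = 7
ES_B = 7; EF_B = 7+11 = 18
ES_C = 7; EF_C = 7+9 = 16
ES_D = 7; EF_D = 7+15 = 22
ES_E = max(EF_B=18, EF_C=16, EF_D=22) = 22; EF_E = 22+8 = 30
Expected project duration μ = 30 days. Critical path: A → D → E.

30 days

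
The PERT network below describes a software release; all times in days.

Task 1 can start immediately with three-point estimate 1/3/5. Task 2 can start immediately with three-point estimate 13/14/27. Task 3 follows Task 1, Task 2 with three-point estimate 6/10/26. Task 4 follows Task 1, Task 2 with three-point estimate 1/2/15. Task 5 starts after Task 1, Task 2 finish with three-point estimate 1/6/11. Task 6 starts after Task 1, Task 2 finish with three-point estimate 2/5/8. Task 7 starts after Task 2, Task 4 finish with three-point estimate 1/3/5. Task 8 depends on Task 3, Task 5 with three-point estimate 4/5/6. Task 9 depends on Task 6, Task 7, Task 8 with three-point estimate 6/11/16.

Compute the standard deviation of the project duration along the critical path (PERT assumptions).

te_Task 1 = (1 + 4·3 + 5)/6 = 18/6 = 3; σ²_Task 1 = ((5−1)/6)² = 0.444
te_Task 2 = (13 + 4·14 + 27)/6 = 96/6 = 16; σ²_Task 2 = ((27−13)/6)² = 5.444
te_Task 3 = (6 + 4·10 + 26)/6 = 72/6 = 12; σ²_Task 3 = ((26−6)/6)² = 11.111
te_Task 4 = (1 + 4·2 + 15)/6 = 24/6 = 4; σ²_Task 4 = ((15−1)/6)² = 5.444
te_Task 5 = (1 + 4·6 + 11)/6 = 36/6 = 6; σ²_Task 5 = ((11−1)/6)² = 2.778
te_Task 6 = (2 + 4·5 + 8)/6 = 30/6 = 5; σ²_Task 6 = ((8−2)/6)² = 1.000
te_Task 7 = (1 + 4·3 + 5)/6 = 18/6 = 3; σ²_Task 7 = ((5−1)/6)² = 0.444
te_Task 8 = (4 + 4·5 + 6)/6 = 30/6 = 5; σ²_Task 8 = ((6−4)/6)² = 0.111
te_Task 9 = (6 + 4·11 + 16)/6 = 66/6 = 11; σ²_Task 9 = ((16−6)/6)² = 2.778

Forward pass:
ES_Task 1 = 0; EF_Task 1 = 3
ES_Task 2 = 0; EF_Task 2 = 16
ES_Task 3 = max(EF_Task 1=3, EF_Task 2=16) = 16; EF_Task 3 = 16+12 = 28
ES_Task 4 = max(EF_Task 1=3, EF_Task 2=16) = 16; EF_Task 4 = 16+4 = 20
ES_Task 5 = max(EF_Task 1=3, EF_Task 2=16) = 16; EF_Task 5 = 16+6 = 22
ES_Task 6 = max(EF_Task 1=3, EF_Task 2=16) = 16; EF_Task 6 = 16+5 = 21
ES_Task 7 = max(EF_Task 2=16, EF_Task 4=20) = 20; EF_Task 7 = 20+3 = 23
ES_Task 8 = max(EF_Task 3=28, EF_Task 5=22) = 28; EF_Task 8 = 28+5 = 33
ES_Task 9 = max(EF_Task 6=21, EF_Task 7=23, EF_Task 8=33) = 33; EF_Task 9 = 33+11 = 44
Expected project duration μ = 44 days. Critical path: Task 2 → Task 3 → Task 8 → Task 9.

Variance along critical path = 5.444 + 11.111 + 0.111 + 2.778 = 19.444
σ = √19.444 = 4.410 days

4.41 days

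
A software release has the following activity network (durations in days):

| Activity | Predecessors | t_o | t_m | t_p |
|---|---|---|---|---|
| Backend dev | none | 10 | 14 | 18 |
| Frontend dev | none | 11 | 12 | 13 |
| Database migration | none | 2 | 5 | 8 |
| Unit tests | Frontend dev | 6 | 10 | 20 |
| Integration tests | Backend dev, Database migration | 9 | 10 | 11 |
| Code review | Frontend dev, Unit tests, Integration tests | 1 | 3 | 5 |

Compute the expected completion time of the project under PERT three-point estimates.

te_Backend dev = (10 + 4·14 + 18)/6 = 84/6 = 14
te_Frontend dev = (11 + 4·12 + 13)/6 = 72/6 = 12
te_Database migration = (2 + 4·5 + 8)/6 = 30/6 = 5
te_Unit tests = (6 + 4·10 + 20)/6 = 66/6 = 11
te_Integration tests = (9 + 4·10 + 11)/6 = 60/6 = 10
te_Code review = (1 + 4·3 + 5)/6 = 18/6 = 3

Forward pass:
ES_Backend dev = 0; EF_Backend dev = 14
ES_Frontend dev = 0; EF_Frontend dev = 12
ES_Database migration = 0; EF_Database migration = 5
ES_Unit tests = 12; EF_Unit tests = 12+11 = 23
ES_Integration tests = max(EF_Backend dev=14, EF_Database migration=5) = 14; EF_Integration tests = 14+10 = 24
ES_Code review = max(EF_Frontend dev=12, EF_Unit tests=23, EF_Integration tests=24) = 24; EF_Code review = 24+3 = 27
Expected project duration μ = 27 days. Critical path: Backend dev → Integration tests → Code review.

27 days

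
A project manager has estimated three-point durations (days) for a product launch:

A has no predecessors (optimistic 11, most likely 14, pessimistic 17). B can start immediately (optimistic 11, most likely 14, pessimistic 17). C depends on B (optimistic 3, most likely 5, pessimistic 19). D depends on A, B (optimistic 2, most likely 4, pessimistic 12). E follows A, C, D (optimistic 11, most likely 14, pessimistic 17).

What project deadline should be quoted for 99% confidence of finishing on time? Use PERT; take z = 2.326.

te_A = (11 + 4·14 + 17)/6 = 84/6 = 14; σ²_A = ((17−11)/6)² = 1.000
te_B = (11 + 4·14 + 17)/6 = 84/6 = 14; σ²_B = ((17−11)/6)² = 1.000
te_C = (3 + 4·5 + 19)/6 = 42/6 = 7; σ²_C = ((19−3)/6)² = 7.111
te_D = (2 + 4·4 + 12)/6 = 30/6 = 5; σ²_D = ((12−2)/6)² = 2.778
te_E = (11 + 4·14 + 17)/6 = 84/6 = 14; σ²_E = ((17−11)/6)² = 1.000

Forward pass:
ES_A = 0; EF_A = 14
ES_B = 0; EF_B = 14
ES_C = 14; EF_C = 14+7 = 21
ES_D = max(EF_A=14, EF_B=14) = 14; EF_D = 14+5 = 19
ES_E = max(EF_A=14, EF_C=21, EF_D=19) = 21; EF_E = 21+14 = 35
Expected project duration μ = 35 days. Critical path: B → C → E.

Variance along critical path = 1.000 + 7.111 + 1.000 = 9.111; σ = 3.018 days.
D = μ + z·σ = 35 + 2.326·3.018 = 42.0 days

42.0 days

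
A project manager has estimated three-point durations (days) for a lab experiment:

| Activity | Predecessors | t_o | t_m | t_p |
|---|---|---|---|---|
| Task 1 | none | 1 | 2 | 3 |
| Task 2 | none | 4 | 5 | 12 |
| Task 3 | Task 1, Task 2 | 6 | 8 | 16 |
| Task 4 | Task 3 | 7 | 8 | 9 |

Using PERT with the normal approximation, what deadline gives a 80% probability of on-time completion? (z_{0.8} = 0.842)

24.8 days

te_Task 1 = (1 + 4·2 + 3)/6 = 12/6 = 2; σ²_Task 1 = ((3−1)/6)² = 0.111
te_Task 2 = (4 + 4·5 + 12)/6 = 36/6 = 6; σ²_Task 2 = ((12−4)/6)² = 1.778
te_Task 3 = (6 + 4·8 + 16)/6 = 54/6 = 9; σ²_Task 3 = ((16−6)/6)² = 2.778
te_Task 4 = (7 + 4·8 + 9)/6 = 48/6 = 8; σ²_Task 4 = ((9−7)/6)² = 0.111

Forward pass:
ES_Task 1 = 0; EF_Task 1 = 2
ES_Task 2 = 0; EF_Task 2 = 6
ES_Task 3 = max(EF_Task 1=2, EF_Task 2=6) = 6; EF_Task 3 = 6+9 = 15
ES_Task 4 = 15; EF_Task 4 = 15+8 = 23
Expected project duration μ = 23 days. Critical path: Task 2 → Task 3 → Task 4.

Variance along critical path = 1.778 + 2.778 + 0.111 = 4.667; σ = 2.160 days.
D = μ + z·σ = 23 + 0.842·2.160 = 24.8 days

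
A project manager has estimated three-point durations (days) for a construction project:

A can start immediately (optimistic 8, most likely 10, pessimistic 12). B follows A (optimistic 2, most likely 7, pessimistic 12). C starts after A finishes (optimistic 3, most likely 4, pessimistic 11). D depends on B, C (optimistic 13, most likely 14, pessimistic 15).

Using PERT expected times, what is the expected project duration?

te_A = (8 + 4·10 + 12)/6 = 60/6 = 10
te_B = (2 + 4·7 + 12)/6 = 42/6 = 7
te_C = (3 + 4·4 + 11)/6 = 30/6 = 5
te_D = (13 + 4·14 + 15)/6 = 84/6 = 14

Forward pass:
ES_A = 0; EF_A = 10
ES_B = 10; EF_B = 10+7 = 17
ES_C = 10; EF_C = 10+5 = 15
ES_D = max(EF_B=17, EF_C=15) = 17; EF_D = 17+14 = 31
Expected project duration μ = 31 days. Critical path: A → B → D.

31 days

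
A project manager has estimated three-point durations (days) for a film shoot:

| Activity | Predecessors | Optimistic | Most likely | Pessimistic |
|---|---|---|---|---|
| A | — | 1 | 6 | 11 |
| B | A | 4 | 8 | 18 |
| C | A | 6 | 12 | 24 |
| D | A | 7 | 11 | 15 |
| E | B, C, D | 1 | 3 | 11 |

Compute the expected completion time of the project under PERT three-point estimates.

23 days

te_A = (1 + 4·6 + 11)/6 = 36/6 = 6
te_B = (4 + 4·8 + 18)/6 = 54/6 = 9
te_C = (6 + 4·12 + 24)/6 = 78/6 = 13
te_D = (7 + 4·11 + 15)/6 = 66/6 = 11
te_E = (1 + 4·3 + 11)/6 = 24/6 = 4

Forward pass:
ES_A = 0; EF_A = 6
ES_B = 6; EF_B = 6+9 = 15
ES_C = 6; EF_C = 6+13 = 19
ES_D = 6; EF_D = 6+11 = 17
ES_E = max(EF_B=15, EF_C=19, EF_D=17) = 19; EF_E = 19+4 = 23
Expected project duration μ = 23 days. Critical path: A → C → E.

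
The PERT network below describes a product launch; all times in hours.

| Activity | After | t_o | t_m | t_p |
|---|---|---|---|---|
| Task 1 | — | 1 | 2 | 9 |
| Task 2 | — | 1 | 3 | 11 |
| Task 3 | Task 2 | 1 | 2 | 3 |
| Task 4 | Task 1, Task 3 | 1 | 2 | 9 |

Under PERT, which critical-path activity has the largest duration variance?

te_Task 1 = (1 + 4·2 + 9)/6 = 18/6 = 3; σ²_Task 1 = ((9−1)/6)² = 1.778
te_Task 2 = (1 + 4·3 + 11)/6 = 24/6 = 4; σ²_Task 2 = ((11−1)/6)² = 2.778
te_Task 3 = (1 + 4·2 + 3)/6 = 12/6 = 2; σ²_Task 3 = ((3−1)/6)² = 0.111
te_Task 4 = (1 + 4·2 + 9)/6 = 18/6 = 3; σ²_Task 4 = ((9−1)/6)² = 1.778

Forward pass:
ES_Task 1 = 0; EF_Task 1 = 3
ES_Task 2 = 0; EF_Task 2 = 4
ES_Task 3 = 4; EF_Task 3 = 4+2 = 6
ES_Task 4 = max(EF_Task 1=3, EF_Task 3=6) = 6; EF_Task 4 = 6+3 = 9
Expected project duration μ = 9 hours. Critical path: Task 2 → Task 3 → Task 4.

Variances on critical path: σ²_Task 2=2.778, σ²_Task 3=0.111, σ²_Task 4=1.778.
Largest is σ²_Task 2 = 2.778.

Task 2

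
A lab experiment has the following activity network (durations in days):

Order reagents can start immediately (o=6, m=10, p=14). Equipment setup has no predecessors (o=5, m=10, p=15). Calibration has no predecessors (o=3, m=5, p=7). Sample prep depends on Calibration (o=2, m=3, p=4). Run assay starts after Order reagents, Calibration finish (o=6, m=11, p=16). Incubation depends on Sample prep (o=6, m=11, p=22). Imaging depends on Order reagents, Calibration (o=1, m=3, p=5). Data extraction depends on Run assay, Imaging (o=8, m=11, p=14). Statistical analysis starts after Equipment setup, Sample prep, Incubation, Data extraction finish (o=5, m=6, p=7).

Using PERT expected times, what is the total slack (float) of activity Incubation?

te_Order reagents = (6 + 4·10 + 14)/6 = 60/6 = 10
te_Equipment setup = (5 + 4·10 + 15)/6 = 60/6 = 10
te_Calibration = (3 + 4·5 + 7)/6 = 30/6 = 5
te_Sample prep = (2 + 4·3 + 4)/6 = 18/6 = 3
te_Run assay = (6 + 4·11 + 16)/6 = 66/6 = 11
te_Incubation = (6 + 4·11 + 22)/6 = 72/6 = 12
te_Imaging = (1 + 4·3 + 5)/6 = 18/6 = 3
te_Data extraction = (8 + 4·11 + 14)/6 = 66/6 = 11
te_Statistical analysis = (5 + 4·6 + 7)/6 = 36/6 = 6

Forward pass:
ES_Order reagents = 0; EF_Order reagents = 10
ES_Equipment setup = 0; EF_Equipment setup = 10
ES_Calibration = 0; EF_Calibration = 5
ES_Sample prep = 5; EF_Sample prep = 5+3 = 8
ES_Run assay = max(EF_Order reagents=10, EF_Calibration=5) = 10; EF_Run assay = 10+11 = 21
ES_Incubation = 8; EF_Incubation = 8+12 = 20
ES_Imaging = max(EF_Order reagents=10, EF_Calibration=5) = 10; EF_Imaging = 10+3 = 13
ES_Data extraction = max(EF_Run assay=21, EF_Imaging=13) = 21; EF_Data extraction = 21+11 = 32
ES_Statistical analysis = max(EF_Equipment setup=10, EF_Sample prep=8, EF_Incubation=20, EF_Data extraction=32) = 32; EF_Statistical analysis = 32+6 = 38
Expected project duration μ = 38 days. Critical path: Order reagents → Run assay → Data extraction → Statistical analysis.

Backward pass:
LF_Statistical analysis = 38; LS_Statistical analysis = 38−6 = 32
LF_Data extraction = LS_Statistical analysis = 32; LS_Data extraction = 32−11 = 21
LF_Imaging = LS_Data extraction = 21; LS_Imaging = 21−3 = 18
LF_Incubation = LS_Statistical analysis = 32; LS_Incubation = 32−12 = 20
LF_Run assay = LS_Data extraction = 21; LS_Run assay = 21−11 = 10
LF_Sample prep = min(LS_Incubation=20, LS_Statistical analysis=32) = 20; LS_Sample prep = 20−3 = 17
LF_Calibration = min(LS_Sample prep=17, LS_Run assay=10, LS_Imaging=18) = 10; LS_Calibration = 10−5 = 5
LF_Equipment setup = LS_Statistical analysis = 32; LS_Equipment setup = 32−10 = 22
LF_Order reagents = min(LS_Run assay=10, LS_Imaging=18) = 10; LS_Order reagents = 10−10 = 0
Slack_Incubation = LS_Incubation − ES_Incubation = 20 − 8 = 12

12 days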